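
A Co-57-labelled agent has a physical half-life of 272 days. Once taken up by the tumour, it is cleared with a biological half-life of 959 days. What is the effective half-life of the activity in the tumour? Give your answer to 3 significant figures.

212 days

1/t_eff = 1/t_phys + 1/t_biol = 1/272 + 1/959 = 0.0047192 per day.
t_eff = 272 × 959 / (272 + 959) ≈ 211.9 days.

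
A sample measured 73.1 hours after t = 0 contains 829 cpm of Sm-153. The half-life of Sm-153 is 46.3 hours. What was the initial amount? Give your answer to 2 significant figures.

Number of half-lives elapsed: n = 73.1/46.3 ≈ 1.5788.
A₀ = A × 2^n = 829 × 2^1.5788 = 829 × 2.9873 ≈ 2476.5 cpm.

2500 cpm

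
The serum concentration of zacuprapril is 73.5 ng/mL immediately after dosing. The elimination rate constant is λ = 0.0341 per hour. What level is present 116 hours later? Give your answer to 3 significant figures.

t½ = ln 2 / λ = 0.69315 / 0.0341 ≈ 20.327 hours.
Number of half-lives: n = 116/20.327 ≈ 5.7067.
Remaining = 73.5 × (1/2)^5.7067 = 73.5 × 0.019147 ≈ 1.4073 ng/mL.

1.41 ng/mL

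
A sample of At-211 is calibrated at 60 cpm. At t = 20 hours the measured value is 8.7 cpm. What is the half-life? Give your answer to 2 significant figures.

7.2 hours

A/A₀ = 8.7/60 ≈ 0.145.
n = log₂(6.8966) ≈ 2.7859 half-lives elapsed in 20 hours.
t½ = 20/2.7859 ≈ 7.1791 hours.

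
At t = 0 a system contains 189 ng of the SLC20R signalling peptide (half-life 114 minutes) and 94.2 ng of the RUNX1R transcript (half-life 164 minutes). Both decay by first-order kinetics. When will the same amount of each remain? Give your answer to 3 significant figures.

Set 189·(1/2)^(t/114) = 94.2·(1/2)^(t/164).
Taking log₂: log₂(189/94.2) = t·(1/114 − 1/164).
log₂(2.0064) = 1.0046; 1/114 − 1/164 = 0.0026744.
t = 1.0046 / 0.0026744 ≈ 375.64 minutes.

376 minutes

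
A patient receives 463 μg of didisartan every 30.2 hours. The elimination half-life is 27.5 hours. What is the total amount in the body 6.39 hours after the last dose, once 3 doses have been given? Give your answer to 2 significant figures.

The 3 doses were given 66.79, 36.59, 6.39 hours ago.
Total = 463·(1/2)^(66.79/27.5) + 463·(1/2)^(36.59/27.5) + 463·(1/2)^(6.39/27.5)
      = 85.993 + 184.1 + 394.12 ≈ 664.21 μg.

660 μg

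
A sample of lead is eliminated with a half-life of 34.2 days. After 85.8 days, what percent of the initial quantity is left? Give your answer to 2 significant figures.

18%

n = 85.8/34.2 ≈ 2.5088 half-lives.
Fraction remaining = (1/2)^2.5088 ≈ 0.17571, i.e. 17.571%.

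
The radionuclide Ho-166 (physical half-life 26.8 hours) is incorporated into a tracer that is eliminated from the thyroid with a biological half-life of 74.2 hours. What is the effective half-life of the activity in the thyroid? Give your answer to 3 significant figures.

19.7 hours

1/t_eff = 1/t_phys + 1/t_biol = 1/26.8 + 1/74.2 = 0.050791 per hour.
t_eff = 26.8 × 74.2 / (26.8 + 74.2) ≈ 19.689 hours.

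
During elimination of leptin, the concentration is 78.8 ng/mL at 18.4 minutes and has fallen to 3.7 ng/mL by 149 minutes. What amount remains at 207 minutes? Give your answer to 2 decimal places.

0.95 ng/mL

Over Δt = 149 − 18.4 = 130.6 minutes, the level fell by a factor of 78.8/3.7 ≈ 21.297.
n = log₂(21.297) ≈ 4.4126 half-lives, so t½ = 130.6/4.4126 ≈ 29.597 minutes.
From t = 149 to t = 207: 3.7 × (1/2)^((207−149)/29.597) ≈ 0.95123 ng/mL.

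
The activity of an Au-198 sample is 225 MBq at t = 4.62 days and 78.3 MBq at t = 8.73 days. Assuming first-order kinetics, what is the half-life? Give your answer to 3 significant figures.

2.70 days

Over Δt = 8.73 − 4.62 = 4.11 days, the level fell by a factor of 225/78.3 ≈ 2.8736.
n = log₂(2.8736) ≈ 1.5228 half-lives, so t½ = 4.11/1.5228 ≈ 2.6989 days.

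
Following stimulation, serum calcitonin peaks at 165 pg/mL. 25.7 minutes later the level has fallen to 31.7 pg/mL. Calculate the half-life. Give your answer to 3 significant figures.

A/A₀ = 31.7/165 ≈ 0.19212.
n = log₂(5.205) ≈ 2.3799 half-lives elapsed in 25.7 minutes.
t½ = 25.7/2.3799 ≈ 10.799 minutes.

10.8 minutes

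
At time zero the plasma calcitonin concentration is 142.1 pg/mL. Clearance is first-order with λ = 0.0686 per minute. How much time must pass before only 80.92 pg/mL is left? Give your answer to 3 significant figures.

t½ = ln 2 / λ = 0.69315 / 0.0686 ≈ 10.104 minutes.
Fraction remaining = 80.92/142.1 ≈ 0.56946.
n = log₂(142.1/80.92) = ln(1.7561)/ln 2 ≈ 0.81234 half-lives.
t = n × t½ = 0.81234 × 10.104 ≈ 8.208 minutes.

8.21 minutes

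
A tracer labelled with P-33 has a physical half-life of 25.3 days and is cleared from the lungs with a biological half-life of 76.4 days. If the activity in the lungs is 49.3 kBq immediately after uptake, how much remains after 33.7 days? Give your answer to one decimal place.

14.4 kBq

1/t_eff = 1/t_phys + 1/t_biol = 1/25.3 + 1/76.4 = 0.052615 per day.
t_eff = 25.3 × 76.4 / (25.3 + 76.4) ≈ 19.006 days.
Remaining = 49.3 × (1/2)^(33.7/19.006) = 49.3 × (1/2)^1.7731 ≈ 14.424 kBq.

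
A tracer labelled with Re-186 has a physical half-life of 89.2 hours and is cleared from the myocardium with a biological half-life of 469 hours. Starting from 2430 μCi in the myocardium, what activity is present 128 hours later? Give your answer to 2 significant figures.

740 μCi

1/t_eff = 1/t_phys + 1/t_biol = 1/89.2 + 1/469 = 0.013343 per hour.
t_eff = 89.2 × 469 / (89.2 + 469) ≈ 74.946 hours.
Remaining = 2430 × (1/2)^(128/74.946) = 2430 × (1/2)^1.7079 ≈ 743.84 μCi.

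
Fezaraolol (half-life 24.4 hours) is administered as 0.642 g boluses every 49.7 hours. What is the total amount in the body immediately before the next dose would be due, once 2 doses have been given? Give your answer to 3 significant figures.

0.195 g

The 2 doses were given 99.4, 49.7 hours ago.
Total = 0.642·(1/2)^(99.4/24.4) + 0.642·(1/2)^(49.7/24.4)
      = 0.038125 + 0.15645 ≈ 0.19457 g.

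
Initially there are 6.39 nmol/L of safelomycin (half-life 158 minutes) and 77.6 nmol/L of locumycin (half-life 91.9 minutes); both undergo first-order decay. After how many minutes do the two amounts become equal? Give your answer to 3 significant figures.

791 minutes

Set 6.39·(1/2)^(t/158) = 77.6·(1/2)^(t/91.9).
Taking log₂: log₂(6.39/77.6) = t·(1/158 − 1/91.9).
log₂(0.082345) = -3.6022; 1/158 − 1/91.9 = -0.0045523.
t = -3.6022 / -0.0045523 ≈ 791.29 minutes.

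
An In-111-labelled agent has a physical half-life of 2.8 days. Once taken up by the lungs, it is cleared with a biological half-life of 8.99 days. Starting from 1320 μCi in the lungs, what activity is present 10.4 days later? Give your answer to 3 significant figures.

1/t_eff = 1/t_phys + 1/t_biol = 1/2.8 + 1/8.99 = 0.46838 per day.
t_eff = 2.8 × 8.99 / (2.8 + 8.99) ≈ 2.135 days.
Remaining = 1320 × (1/2)^(10.4/2.135) = 1320 × (1/2)^4.8711 ≈ 45.104 μCi.

45.1 μCi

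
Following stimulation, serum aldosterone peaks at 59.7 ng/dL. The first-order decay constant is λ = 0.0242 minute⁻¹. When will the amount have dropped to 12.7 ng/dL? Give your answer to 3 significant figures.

t½ = ln 2 / λ = 0.69315 / 0.0242 ≈ 28.642 minutes.
Fraction remaining = 12.7/59.7 ≈ 0.21273.
n = log₂(59.7/12.7) = ln(4.7008)/ln 2 ≈ 2.2329 half-lives.
t = n × t½ = 2.2329 × 28.642 ≈ 63.956 minutes.

64.0 minutes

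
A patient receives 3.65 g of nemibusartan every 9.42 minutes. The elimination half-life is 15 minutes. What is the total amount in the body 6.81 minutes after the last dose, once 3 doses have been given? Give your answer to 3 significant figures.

5.50 g

The 3 doses were given 25.65, 16.23, 6.81 minutes ago.
Total = 3.65·(1/2)^(25.65/15) + 3.65·(1/2)^(16.23/15) + 3.65·(1/2)^(6.81/15)
      = 1.1157 + 1.7242 + 2.6646 ≈ 5.5044 g.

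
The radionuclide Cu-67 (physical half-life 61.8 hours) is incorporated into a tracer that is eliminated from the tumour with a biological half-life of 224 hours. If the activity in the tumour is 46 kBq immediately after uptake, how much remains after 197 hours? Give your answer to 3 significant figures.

2.74 kBq

1/t_eff = 1/t_phys + 1/t_biol = 1/61.8 + 1/224 = 0.020646 per hour.
t_eff = 61.8 × 224 / (61.8 + 224) ≈ 48.437 hours.
Remaining = 46 × (1/2)^(197/48.437) = 46 × (1/2)^4.0672 ≈ 2.7442 kBq.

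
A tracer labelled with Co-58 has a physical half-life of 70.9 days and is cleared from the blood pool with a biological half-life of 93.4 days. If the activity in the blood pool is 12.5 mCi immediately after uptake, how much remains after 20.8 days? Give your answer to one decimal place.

8.7 mCi

1/t_eff = 1/t_phys + 1/t_biol = 1/70.9 + 1/93.4 = 0.024811 per day.
t_eff = 70.9 × 93.4 / (70.9 + 93.4) ≈ 40.305 days.
Remaining = 12.5 × (1/2)^(20.8/40.305) = 12.5 × (1/2)^0.51607 ≈ 8.7409 mCi.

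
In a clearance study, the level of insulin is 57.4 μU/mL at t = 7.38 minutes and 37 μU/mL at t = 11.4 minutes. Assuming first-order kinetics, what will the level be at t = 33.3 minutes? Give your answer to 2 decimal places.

Over Δt = 11.4 − 7.38 = 4.02 minutes, the level fell by a factor of 57.4/37 ≈ 1.5514.
n = log₂(1.5514) ≈ 0.63353 half-lives, so t½ = 4.02/0.63353 ≈ 6.3454 minutes.
From t = 11.4 to t = 33.3: 37 × (1/2)^((33.3−11.4)/6.3454) ≈ 3.3827 μU/mL.

3.38 μU/mL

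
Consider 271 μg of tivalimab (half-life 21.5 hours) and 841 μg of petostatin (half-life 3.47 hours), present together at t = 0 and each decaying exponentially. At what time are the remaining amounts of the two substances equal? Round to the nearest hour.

Set 271·(1/2)^(t/21.5) = 841·(1/2)^(t/3.47).
Taking log₂: log₂(271/841) = t·(1/21.5 − 1/3.47).
log₂(0.32224) = -1.6338; 1/21.5 − 1/3.47 = -0.24167.
t = -1.6338 / -0.24167 ≈ 6.7604 hours.

7 hours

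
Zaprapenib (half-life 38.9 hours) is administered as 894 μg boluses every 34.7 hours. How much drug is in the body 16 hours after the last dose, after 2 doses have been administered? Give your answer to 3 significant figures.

The 2 doses were given 50.7, 16 hours ago.
Total = 894·(1/2)^(50.7/38.9) + 894·(1/2)^(16/38.9)
      = 362.24 + 672.23 ≈ 1034.5 μg.

1030 μg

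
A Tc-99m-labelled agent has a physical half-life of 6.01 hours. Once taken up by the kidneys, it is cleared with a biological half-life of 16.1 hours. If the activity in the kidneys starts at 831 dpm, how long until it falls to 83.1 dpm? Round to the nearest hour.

15 hours

1/t_eff = 1/t_phys + 1/t_biol = 1/6.01 + 1/16.1 = 0.2285 per hour.
t_eff = 6.01 × 16.1 / (6.01 + 16.1) ≈ 4.3763 hours.
n = log₂(831/83.1) ≈ 3.3219; t = 3.3219 × 4.3763 ≈ 14.538 hours.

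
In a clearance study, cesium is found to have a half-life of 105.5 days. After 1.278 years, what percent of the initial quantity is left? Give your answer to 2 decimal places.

1.278 years = 466.47 days.
n = 466.47/105.5 ≈ 4.4215 half-lives.
Fraction remaining = (1/2)^4.4215 ≈ 0.046665, i.e. 4.6665%.

4.67%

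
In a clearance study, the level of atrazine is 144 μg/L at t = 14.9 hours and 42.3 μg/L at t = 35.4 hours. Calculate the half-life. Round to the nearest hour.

Over Δt = 35.4 − 14.9 = 20.5 hours, the level fell by a factor of 144/42.3 ≈ 3.4043.
n = log₂(3.4043) ≈ 1.7673 half-lives, so t½ = 20.5/1.7673 ≈ 11.599 hours.

12 hours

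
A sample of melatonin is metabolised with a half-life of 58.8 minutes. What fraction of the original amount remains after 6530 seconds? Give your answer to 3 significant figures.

6530 seconds = 108.833 minutes.
n = 108.833/58.8 ≈ 1.8509 half-lives.
Fraction remaining = (1/2)^1.8509 ≈ 0.27722.

0.277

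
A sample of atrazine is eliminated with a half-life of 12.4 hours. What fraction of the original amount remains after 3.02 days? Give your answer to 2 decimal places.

0.02

3.02 days = 72.48 hours.
n = 72.48/12.4 ≈ 5.8452 half-lives.
Fraction remaining = (1/2)^5.8452 ≈ 0.017395.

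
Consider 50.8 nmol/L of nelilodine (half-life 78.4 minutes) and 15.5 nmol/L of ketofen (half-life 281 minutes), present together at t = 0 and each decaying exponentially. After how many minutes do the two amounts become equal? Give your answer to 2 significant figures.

190 minutes

Set 50.8·(1/2)^(t/78.4) = 15.5·(1/2)^(t/281).
Taking log₂: log₂(50.8/15.5) = t·(1/78.4 − 1/281).
log₂(3.2774) = 1.7126; 1/78.4 − 1/281 = 0.0091964.
t = 1.7126 / 0.0091964 ≈ 186.22 minutes.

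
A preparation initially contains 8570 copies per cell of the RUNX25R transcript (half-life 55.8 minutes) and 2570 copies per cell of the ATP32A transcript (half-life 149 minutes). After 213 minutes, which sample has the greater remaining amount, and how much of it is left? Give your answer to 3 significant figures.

RUNX25R transcript: 8570 × (1/2)^3.8172 ≈ 607.98 copies per cell.
ATP32A transcript: 2570 × (1/2)^1.4295 ≈ 954.12 copies per cell.
ATP32A transcript has more remaining, at ≈ 954.12 copies per cell.

ATP32A transcript, 954 copies per cell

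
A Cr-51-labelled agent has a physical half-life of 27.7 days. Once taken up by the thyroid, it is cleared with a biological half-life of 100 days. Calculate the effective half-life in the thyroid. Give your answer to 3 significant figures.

1/t_eff = 1/t_phys + 1/t_biol = 1/27.7 + 1/100 = 0.046101 per day.
t_eff = 27.7 × 100 / (27.7 + 100) ≈ 21.691 days.

21.7 days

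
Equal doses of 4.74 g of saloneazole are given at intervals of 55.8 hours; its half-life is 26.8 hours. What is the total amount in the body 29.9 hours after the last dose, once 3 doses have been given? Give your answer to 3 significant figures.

The 3 doses were given 141.5, 85.7, 29.9 hours ago.
Total = 4.74·(1/2)^(141.5/26.8) + 4.74·(1/2)^(85.7/26.8) + 4.74·(1/2)^(29.9/26.8)
      = 0.12201 + 0.5166 + 2.1874 ≈ 2.826 g.

2.83 g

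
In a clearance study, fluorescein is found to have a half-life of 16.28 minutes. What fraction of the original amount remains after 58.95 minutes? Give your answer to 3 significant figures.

n = 58.95/16.28 ≈ 3.621 half-lives.
Fraction remaining = (1/2)^3.621 ≈ 0.081277.

0.0813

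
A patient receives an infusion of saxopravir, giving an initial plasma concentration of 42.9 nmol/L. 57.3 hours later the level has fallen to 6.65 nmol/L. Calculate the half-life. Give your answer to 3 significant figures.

21.3 hours

A/A₀ = 6.65/42.9 ≈ 0.15501.
n = log₂(6.4511) ≈ 2.6896 half-lives elapsed in 57.3 hours.
t½ = 57.3/2.6896 ≈ 21.305 hours.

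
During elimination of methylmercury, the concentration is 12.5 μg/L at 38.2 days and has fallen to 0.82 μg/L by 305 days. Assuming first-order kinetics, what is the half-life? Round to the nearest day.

68 days

Over Δt = 305 − 38.2 = 266.8 days, the level fell by a factor of 12.5/0.82 ≈ 15.244.
n = log₂(15.244) ≈ 3.9302 half-lives, so t½ = 266.8/3.9302 ≈ 67.885 days.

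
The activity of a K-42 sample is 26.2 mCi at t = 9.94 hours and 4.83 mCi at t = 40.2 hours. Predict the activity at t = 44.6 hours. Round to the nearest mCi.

4 mCi

Over Δt = 40.2 − 9.94 = 30.26 hours, the level fell by a factor of 26.2/4.83 ≈ 5.4244.
n = log₂(5.4244) ≈ 2.4395 half-lives, so t½ = 30.26/2.4395 ≈ 12.404 hours.
From t = 40.2 to t = 44.6: 4.83 × (1/2)^((44.6−40.2)/12.404) ≈ 3.7772 mCi.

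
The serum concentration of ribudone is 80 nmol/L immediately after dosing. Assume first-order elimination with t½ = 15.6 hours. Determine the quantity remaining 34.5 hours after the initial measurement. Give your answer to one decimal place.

Number of half-lives: n = 34.5/15.6 ≈ 2.2115.
Remaining = 80 × (1/2)^2.2115 = 80 × 0.2159 ≈ 17.272 nmol/L.

17.3 nmol/L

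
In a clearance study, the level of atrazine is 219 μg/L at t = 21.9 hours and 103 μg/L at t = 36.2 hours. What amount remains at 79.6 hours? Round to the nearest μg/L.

10 μg/L

Over Δt = 36.2 − 21.9 = 14.3 hours, the level fell by a factor of 219/103 ≈ 2.1262.
n = log₂(2.1262) ≈ 1.0883 half-lives, so t½ = 14.3/1.0883 ≈ 13.14 hours.
From t = 36.2 to t = 79.6: 103 × (1/2)^((79.6−36.2)/13.14) ≈ 10.437 μg/L.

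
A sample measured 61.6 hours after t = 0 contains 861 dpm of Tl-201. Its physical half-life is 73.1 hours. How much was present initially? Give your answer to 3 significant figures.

Number of half-lives elapsed: n = 61.6/73.1 ≈ 0.84268.
A₀ = A × 2^n = 861 × 2^0.84268 = 861 × 1.7934 ≈ 1544.1 dpm.

1540 dpm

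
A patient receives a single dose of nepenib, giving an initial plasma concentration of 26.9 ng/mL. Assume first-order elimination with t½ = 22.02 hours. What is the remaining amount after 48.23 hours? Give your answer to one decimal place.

Number of half-lives: n = 48.23/22.02 ≈ 2.1903.
Remaining = 26.9 × (1/2)^2.1903 = 26.9 × 0.21911 ≈ 5.894 ng/mL.

5.9 ng/mL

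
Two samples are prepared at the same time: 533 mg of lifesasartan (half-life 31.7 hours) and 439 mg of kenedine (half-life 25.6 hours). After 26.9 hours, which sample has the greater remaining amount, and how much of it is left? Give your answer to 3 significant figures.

lifesasartan: 533 × (1/2)^0.84858 ≈ 295.99 mg.
kenedine: 439 × (1/2)^1.0508 ≈ 211.91 mg.
Lifesasartan has more remaining, at ≈ 295.99 mg.

lifesasartan, 296 mg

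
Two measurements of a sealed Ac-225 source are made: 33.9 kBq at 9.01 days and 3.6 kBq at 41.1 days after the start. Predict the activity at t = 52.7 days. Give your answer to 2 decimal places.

1.60 kBq

Over Δt = 41.1 − 9.01 = 32.09 days, the level fell by a factor of 33.9/3.6 ≈ 9.4167.
n = log₂(9.4167) ≈ 3.2352 half-lives, so t½ = 32.09/3.2352 ≈ 9.919 days.
From t = 41.1 to t = 52.7: 3.6 × (1/2)^((52.7−41.1)/9.919) ≈ 1.6005 kBq.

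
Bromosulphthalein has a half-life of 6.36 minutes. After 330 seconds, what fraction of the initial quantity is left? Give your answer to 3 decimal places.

330 seconds = 5.5 minutes.
n = 5.5/6.36 ≈ 0.86478 half-lives.
Fraction remaining = (1/2)^0.86478 ≈ 0.54913.

0.549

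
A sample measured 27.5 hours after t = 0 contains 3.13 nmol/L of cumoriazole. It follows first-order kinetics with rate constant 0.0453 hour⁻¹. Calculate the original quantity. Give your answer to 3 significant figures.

t½ = ln 2 / k = 0.69315 / 0.0453 ≈ 15.301 hours.
Number of half-lives elapsed: n = 27.5/15.301 ≈ 1.7972.
A₀ = A × 2^n = 3.13 × 2^1.7972 = 3.13 × 3.4755 ≈ 10.878 nmol/L.

10.9 nmol/L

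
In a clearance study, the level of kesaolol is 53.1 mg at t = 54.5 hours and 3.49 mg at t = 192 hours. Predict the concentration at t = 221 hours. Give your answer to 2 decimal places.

1.97 mg

Over Δt = 192 − 54.5 = 137.5 hours, the level fell by a factor of 53.1/3.49 ≈ 15.215.
n = log₂(15.215) ≈ 3.9274 half-lives, so t½ = 137.5/3.9274 ≈ 35.01 hours.
From t = 192 to t = 221: 3.49 × (1/2)^((221−192)/35.01) ≈ 1.9655 mg.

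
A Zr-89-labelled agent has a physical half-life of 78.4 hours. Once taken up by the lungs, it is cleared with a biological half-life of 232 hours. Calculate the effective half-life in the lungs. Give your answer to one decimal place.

58.6 hours

1/t_eff = 1/t_phys + 1/t_biol = 1/78.4 + 1/232 = 0.017065 per hour.
t_eff = 78.4 × 232 / (78.4 + 232) ≈ 58.598 hours.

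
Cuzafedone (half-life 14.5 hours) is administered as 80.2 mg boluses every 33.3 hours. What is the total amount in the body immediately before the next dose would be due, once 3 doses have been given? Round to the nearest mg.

The 3 doses were given 99.9, 66.6, 33.3 hours ago.
Total = 80.2·(1/2)^(99.9/14.5) + 80.2·(1/2)^(66.6/14.5) + 80.2·(1/2)^(33.3/14.5)
      = 0.67637 + 3.3229 + 16.325 ≈ 20.324 mg.

20 mg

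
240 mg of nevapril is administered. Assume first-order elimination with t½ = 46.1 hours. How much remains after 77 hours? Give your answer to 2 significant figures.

Number of half-lives: n = 77/46.1 ≈ 1.6703.
Remaining = 240 × (1/2)^1.6703 = 240 × 0.31419 ≈ 75.406 mg.

75 mg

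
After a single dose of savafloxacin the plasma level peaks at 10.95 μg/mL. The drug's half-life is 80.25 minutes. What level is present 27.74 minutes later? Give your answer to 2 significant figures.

Number of half-lives: n = 27.74/80.25 ≈ 0.34567.
Remaining = 10.95 × (1/2)^0.34567 = 10.95 × 0.78694 ≈ 8.617 μg/mL.

8.6 μg/mL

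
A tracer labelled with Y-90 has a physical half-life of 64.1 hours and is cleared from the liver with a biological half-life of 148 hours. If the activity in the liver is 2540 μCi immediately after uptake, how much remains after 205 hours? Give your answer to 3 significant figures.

1/t_eff = 1/t_phys + 1/t_biol = 1/64.1 + 1/148 = 0.022357 per hour.
t_eff = 64.1 × 148 / (64.1 + 148) ≈ 44.728 hours.
Remaining = 2540 × (1/2)^(205/44.728) = 2540 × (1/2)^4.5833 ≈ 105.96 μCi.

106 μCi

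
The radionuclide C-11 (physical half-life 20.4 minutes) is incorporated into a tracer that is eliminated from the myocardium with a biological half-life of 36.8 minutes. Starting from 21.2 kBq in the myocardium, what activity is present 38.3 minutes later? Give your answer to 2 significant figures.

2.8 kBq

1/t_eff = 1/t_phys + 1/t_biol = 1/20.4 + 1/36.8 = 0.076194 per minute.
t_eff = 20.4 × 36.8 / (20.4 + 36.8) ≈ 13.124 minutes.
Remaining = 21.2 × (1/2)^(38.3/13.124) = 21.2 × (1/2)^2.9182 ≈ 2.8046 kBq.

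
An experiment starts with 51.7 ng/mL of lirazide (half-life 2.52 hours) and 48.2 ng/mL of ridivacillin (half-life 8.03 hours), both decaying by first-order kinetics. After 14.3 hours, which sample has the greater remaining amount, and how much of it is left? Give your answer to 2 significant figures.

ridivacillin, 14 ng/mL

lirazide: 51.7 × (1/2)^5.6746 ≈ 1.0122 ng/mL.
ridivacillin: 48.2 × (1/2)^1.7808 ≈ 14.027 ng/mL.
Ridivacillin has more remaining, at ≈ 14.027 ng/mL.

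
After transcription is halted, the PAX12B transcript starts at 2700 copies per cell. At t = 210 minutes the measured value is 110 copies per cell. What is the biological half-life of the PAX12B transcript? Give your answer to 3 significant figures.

45.5 minutes

A/A₀ = 110/2700 ≈ 0.040741.
n = log₂(24.545) ≈ 4.6174 half-lives elapsed in 210 minutes.
t½ = 210/4.6174 ≈ 45.48 minutes.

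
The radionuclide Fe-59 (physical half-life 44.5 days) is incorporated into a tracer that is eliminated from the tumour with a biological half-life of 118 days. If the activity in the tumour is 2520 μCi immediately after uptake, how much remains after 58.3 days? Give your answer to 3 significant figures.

722 μCi

1/t_eff = 1/t_phys + 1/t_biol = 1/44.5 + 1/118 = 0.030946 per day.
t_eff = 44.5 × 118 / (44.5 + 118) ≈ 32.314 days.
Remaining = 2520 × (1/2)^(58.3/32.314) = 2520 × (1/2)^1.8042 ≈ 721.59 μCi.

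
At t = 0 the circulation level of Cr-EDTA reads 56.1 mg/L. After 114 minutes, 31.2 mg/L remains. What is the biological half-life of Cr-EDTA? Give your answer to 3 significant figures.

135 minutes

A/A₀ = 31.2/56.1 ≈ 0.55615.
n = log₂(1.7981) ≈ 0.84645 half-lives elapsed in 114 minutes.
t½ = 114/0.84645 ≈ 134.68 minutes.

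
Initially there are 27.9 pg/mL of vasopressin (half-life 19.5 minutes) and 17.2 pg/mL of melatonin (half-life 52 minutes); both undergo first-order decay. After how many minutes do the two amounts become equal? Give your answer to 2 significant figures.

22 minutes

Set 27.9·(1/2)^(t/19.5) = 17.2·(1/2)^(t/52).
Taking log₂: log₂(27.9/17.2) = t·(1/19.5 − 1/52).
log₂(1.6221) = 0.69786; 1/19.5 − 1/52 = 0.032051.
t = 0.69786 / 0.032051 ≈ 21.773 minutes.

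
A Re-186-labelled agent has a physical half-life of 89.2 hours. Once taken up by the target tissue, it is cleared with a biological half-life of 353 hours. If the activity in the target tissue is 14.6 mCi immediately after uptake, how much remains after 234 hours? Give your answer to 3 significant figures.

1/t_eff = 1/t_phys + 1/t_biol = 1/89.2 + 1/353 = 0.014044 per hour.
t_eff = 89.2 × 353 / (89.2 + 353) ≈ 71.207 hours.
Remaining = 14.6 × (1/2)^(234/71.207) = 14.6 × (1/2)^3.2862 ≈ 1.4966 mCi.

1.50 mCi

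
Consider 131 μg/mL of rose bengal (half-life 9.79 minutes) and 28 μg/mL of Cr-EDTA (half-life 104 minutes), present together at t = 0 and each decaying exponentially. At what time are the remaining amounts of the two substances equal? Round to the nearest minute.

Set 131·(1/2)^(t/9.79) = 28·(1/2)^(t/104).
Taking log₂: log₂(131/28) = t·(1/9.79 − 1/104).
log₂(4.6786) = 2.2261; 1/9.79 − 1/104 = 0.09253.
t = 2.2261 / 0.09253 ≈ 24.058 minutes.

24 minutes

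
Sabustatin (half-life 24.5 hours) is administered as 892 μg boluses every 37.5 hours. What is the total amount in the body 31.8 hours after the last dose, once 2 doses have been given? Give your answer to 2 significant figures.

490 μg

The 2 doses were given 69.3, 31.8 hours ago.
Total = 892·(1/2)^(69.3/24.5) + 892·(1/2)^(31.8/24.5)
      = 125.57 + 362.78 ≈ 488.35 μg.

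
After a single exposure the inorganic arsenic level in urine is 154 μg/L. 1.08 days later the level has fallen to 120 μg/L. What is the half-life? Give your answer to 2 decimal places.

3.00 days

A/A₀ = 120/154 ≈ 0.77922.
n = log₂(1.2833) ≈ 0.3599 half-lives elapsed in 1.08 days.
t½ = 1.08/0.3599 ≈ 3.0009 days.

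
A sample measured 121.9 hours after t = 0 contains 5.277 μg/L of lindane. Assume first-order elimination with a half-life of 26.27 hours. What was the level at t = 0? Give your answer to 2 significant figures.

Number of half-lives elapsed: n = 121.9/26.27 ≈ 4.6403.
A₀ = A × 2^n = 5.277 × 2^4.6403 = 5.277 × 24.938 ≈ 131.6 μg/L.

130 μg/L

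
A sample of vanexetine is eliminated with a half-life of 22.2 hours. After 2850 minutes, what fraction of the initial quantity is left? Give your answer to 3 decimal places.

0.227

2850 minutes = 47.5 hours.
n = 47.5/22.2 ≈ 2.1396 half-lives.
Fraction remaining = (1/2)^2.1396 ≈ 0.22694.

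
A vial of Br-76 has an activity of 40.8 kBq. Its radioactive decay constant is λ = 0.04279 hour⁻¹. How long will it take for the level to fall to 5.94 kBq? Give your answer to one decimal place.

45.0 hours

t½ = ln 2 / λ = 0.69315 / 0.04279 ≈ 16.199 hours.
Fraction remaining = 5.94/40.8 ≈ 0.14559.
n = log₂(40.8/5.94) = ln(6.8687)/ln 2 ≈ 2.78 half-lives.
t = n × t½ = 2.78 × 16.199 ≈ 45.033 hours.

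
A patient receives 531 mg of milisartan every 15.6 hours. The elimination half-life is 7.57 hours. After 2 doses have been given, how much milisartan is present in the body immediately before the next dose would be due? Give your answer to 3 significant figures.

158 mg

The 2 doses were given 31.2, 15.6 hours ago.
Total = 531·(1/2)^(31.2/7.57) + 531·(1/2)^(15.6/7.57)
      = 30.506 + 127.27 ≈ 157.78 mg.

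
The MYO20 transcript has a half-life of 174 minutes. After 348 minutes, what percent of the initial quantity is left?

25%

n = 348/174 ≈ 2 half-lives.
Fraction remaining = (1/2)^2 ≈ 0.25, i.e. 25%.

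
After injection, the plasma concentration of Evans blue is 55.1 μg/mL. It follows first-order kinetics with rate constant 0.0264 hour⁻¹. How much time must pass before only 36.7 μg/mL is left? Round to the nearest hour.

t½ = ln 2 / k = 0.69315 / 0.0264 ≈ 26.256 hours.
Fraction remaining = 36.7/55.1 ≈ 0.66606.
n = log₂(55.1/36.7) = ln(1.5014)/ln 2 ≈ 0.58627 half-lives.
t = n × t½ = 0.58627 × 26.256 ≈ 15.393 hours.

15 hours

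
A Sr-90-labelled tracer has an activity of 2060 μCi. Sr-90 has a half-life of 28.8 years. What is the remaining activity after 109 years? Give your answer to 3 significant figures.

Number of half-lives: n = 109/28.8 ≈ 3.7847.
Remaining = 2060 × (1/2)^3.7847 = 2060 × 0.072558 ≈ 149.47 μCi.

149 μCi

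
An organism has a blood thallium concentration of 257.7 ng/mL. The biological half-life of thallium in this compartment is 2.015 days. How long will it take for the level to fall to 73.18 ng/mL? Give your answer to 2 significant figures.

Fraction remaining = 73.18/257.7 ≈ 0.28397.
n = log₂(257.7/73.18) = ln(3.5215)/ln 2 ≈ 1.8162 half-lives.
t = n × t½ = 1.8162 × 2.015 ≈ 3.6596 days.

3.7 days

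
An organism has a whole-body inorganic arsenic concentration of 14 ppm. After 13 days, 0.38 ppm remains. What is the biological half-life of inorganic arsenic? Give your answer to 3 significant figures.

2.50 days

A/A₀ = 0.38/14 ≈ 0.027143.
n = log₂(36.842) ≈ 5.2033 half-lives elapsed in 13 days.
t½ = 13/5.2033 ≈ 2.4984 days.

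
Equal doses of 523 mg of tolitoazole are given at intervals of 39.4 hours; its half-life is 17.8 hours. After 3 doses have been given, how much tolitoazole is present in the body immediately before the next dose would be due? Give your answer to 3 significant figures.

The 3 doses were given 118.2, 78.8, 39.4 hours ago.
Total = 523·(1/2)^(118.2/17.8) + 523·(1/2)^(78.8/17.8) + 523·(1/2)^(39.4/17.8)
      = 5.2424 + 24.314 + 112.77 ≈ 142.32 mg.

142 mg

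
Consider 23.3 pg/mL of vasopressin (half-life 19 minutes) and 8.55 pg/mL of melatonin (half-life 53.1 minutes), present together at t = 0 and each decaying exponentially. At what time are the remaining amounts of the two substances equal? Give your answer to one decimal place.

Set 23.3·(1/2)^(t/19) = 8.55·(1/2)^(t/53.1).
Taking log₂: log₂(23.3/8.55) = t·(1/19 − 1/53.1).
log₂(2.7251) = 1.4463; 1/19 − 1/53.1 = 0.033799.
t = 1.4463 / 0.033799 ≈ 42.792 minutes.

42.8 minutes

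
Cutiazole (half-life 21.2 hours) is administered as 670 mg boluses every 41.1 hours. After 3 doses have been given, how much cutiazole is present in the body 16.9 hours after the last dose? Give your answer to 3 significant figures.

The 3 doses were given 99.1, 58, 16.9 hours ago.
Total = 670·(1/2)^(99.1/21.2) + 670·(1/2)^(58/21.2) + 670·(1/2)^(16.9/21.2)
      = 26.236 + 100.58 + 385.57 ≈ 512.38 mg.

512 mg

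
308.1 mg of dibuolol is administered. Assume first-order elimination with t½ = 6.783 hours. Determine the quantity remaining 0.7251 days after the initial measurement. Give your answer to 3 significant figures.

52.0 mg

Convert the elapsed time: 0.7251 days = 17.4024 hours.
Number of half-lives: n = 17.4024/6.783 ≈ 2.5656.
Remaining = 308.1 × (1/2)^2.5656 = 308.1 × 0.16892 ≈ 52.044 mg.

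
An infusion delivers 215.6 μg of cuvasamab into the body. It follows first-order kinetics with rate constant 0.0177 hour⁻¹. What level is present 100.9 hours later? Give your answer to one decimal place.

t½ = ln 2 / k = 0.69315 / 0.0177 ≈ 39.161 hours.
Number of half-lives: n = 100.9/39.161 ≈ 2.5766.
Remaining = 215.6 × (1/2)^2.5766 = 215.6 × 0.16764 ≈ 36.143 μg.

36.1 μg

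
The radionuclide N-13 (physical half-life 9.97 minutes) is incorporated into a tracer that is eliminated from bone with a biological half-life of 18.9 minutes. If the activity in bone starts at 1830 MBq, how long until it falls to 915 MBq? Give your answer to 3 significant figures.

1/t_eff = 1/t_phys + 1/t_biol = 1/9.97 + 1/18.9 = 0.15321 per minute.
t_eff = 9.97 × 18.9 / (9.97 + 18.9) ≈ 6.5269 minutes.
n = log₂(1830/915) ≈ 1; t = 1 × 6.5269 ≈ 6.5269 minutes.

6.53 minutes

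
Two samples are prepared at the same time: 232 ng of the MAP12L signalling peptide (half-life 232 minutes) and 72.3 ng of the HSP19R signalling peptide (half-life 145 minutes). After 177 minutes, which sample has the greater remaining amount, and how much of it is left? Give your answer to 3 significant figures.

MAP12L signalling peptide: 232 × (1/2)^0.76293 ≈ 136.72 ng.
HSP19R signalling peptide: 72.3 × (1/2)^1.2207 ≈ 31.022 ng.
MAP12L signalling peptide has more remaining, at ≈ 136.72 ng.

MAP12L signalling peptide, 137 ng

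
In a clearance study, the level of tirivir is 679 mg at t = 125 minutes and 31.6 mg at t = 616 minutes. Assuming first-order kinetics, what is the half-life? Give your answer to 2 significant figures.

Over Δt = 616 − 125 = 491 minutes, the level fell by a factor of 679/31.6 ≈ 21.487.
n = log₂(21.487) ≈ 4.4254 half-lives, so t½ = 491/4.4254 ≈ 110.95 minutes.

110 minutes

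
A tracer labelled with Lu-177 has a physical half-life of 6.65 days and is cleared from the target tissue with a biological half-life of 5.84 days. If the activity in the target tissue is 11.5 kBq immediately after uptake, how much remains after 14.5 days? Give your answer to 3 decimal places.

1/t_eff = 1/t_phys + 1/t_biol = 1/6.65 + 1/5.84 = 0.32161 per day.
t_eff = 6.65 × 5.84 / (6.65 + 5.84) ≈ 3.1094 days.
Remaining = 11.5 × (1/2)^(14.5/3.1094) = 11.5 × (1/2)^4.6633 ≈ 0.45383 kBq.

0.454 kBq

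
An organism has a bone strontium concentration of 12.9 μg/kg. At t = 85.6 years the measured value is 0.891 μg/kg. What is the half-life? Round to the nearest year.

22 years

A/A₀ = 0.891/12.9 ≈ 0.06907.
n = log₂(14.478) ≈ 3.8558 half-lives elapsed in 85.6 years.
t½ = 85.6/3.8558 ≈ 22.2 years.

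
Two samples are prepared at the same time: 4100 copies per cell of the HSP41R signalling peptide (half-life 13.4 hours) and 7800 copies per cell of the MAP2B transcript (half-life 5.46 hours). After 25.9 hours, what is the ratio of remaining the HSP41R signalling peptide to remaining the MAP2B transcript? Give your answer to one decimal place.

HSP41R signalling peptide: 4100 × (1/2)^(25.9/13.4) = 4100 × (1/2)^1.9328 ≈ 1073.8 copies per cell.
MAP2B transcript: 7800 × (1/2)^(25.9/5.46) = 7800 × (1/2)^4.7436 ≈ 291.16 copies per cell.
Ratio ≈ 1073.8 / 291.16 ≈ 3.6882.

3.7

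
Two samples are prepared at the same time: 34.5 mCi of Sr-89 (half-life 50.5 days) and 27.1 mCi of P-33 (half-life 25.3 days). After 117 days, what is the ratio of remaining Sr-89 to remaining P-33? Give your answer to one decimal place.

Sr-89: 34.5 × (1/2)^(117/50.5) = 34.5 × (1/2)^2.3168 ≈ 6.9244 mCi.
P-33: 27.1 × (1/2)^(117/25.3) = 27.1 × (1/2)^4.6245 ≈ 1.0986 mCi.
Ratio ≈ 6.9244 / 1.0986 ≈ 6.3027.

6.3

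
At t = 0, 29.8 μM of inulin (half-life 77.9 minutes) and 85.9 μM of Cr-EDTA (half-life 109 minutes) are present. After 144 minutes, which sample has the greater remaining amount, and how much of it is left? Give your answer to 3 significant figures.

inulin: 29.8 × (1/2)^1.8485 ≈ 8.2748 μM.
Cr-EDTA: 85.9 × (1/2)^1.3211 ≈ 34.38 μM.
Cr-EDTA has more remaining, at ≈ 34.38 μM.

Cr-EDTA, 34.4 μM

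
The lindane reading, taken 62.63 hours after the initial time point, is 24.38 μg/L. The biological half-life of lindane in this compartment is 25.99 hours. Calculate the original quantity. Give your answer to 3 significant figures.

130 μg/L

Number of half-lives elapsed: n = 62.63/25.99 ≈ 2.4098.
A₀ = A × 2^n = 24.38 × 2^2.4098 = 24.38 × 5.3139 ≈ 129.55 μg/L.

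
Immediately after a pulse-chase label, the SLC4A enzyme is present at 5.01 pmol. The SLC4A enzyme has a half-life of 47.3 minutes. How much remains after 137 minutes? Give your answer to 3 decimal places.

0.673 pmol

Number of half-lives: n = 137/47.3 ≈ 2.8964.
Remaining = 5.01 × (1/2)^2.8964 = 5.01 × 0.13431 ≈ 0.67287 pmol.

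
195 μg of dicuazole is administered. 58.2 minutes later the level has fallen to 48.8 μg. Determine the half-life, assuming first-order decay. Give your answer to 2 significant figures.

29 minutes

A/A₀ = 48.8/195 ≈ 0.25026.
n = log₂(3.9959) ≈ 1.9985 half-lives elapsed in 58.2 minutes.
t½ = 58.2/1.9985 ≈ 29.122 minutes.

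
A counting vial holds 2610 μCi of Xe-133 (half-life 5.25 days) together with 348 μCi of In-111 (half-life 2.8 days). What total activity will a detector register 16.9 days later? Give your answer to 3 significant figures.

286 μCi

Xe-133: 2610 × (1/2)^(16.9/5.25) = 2610 × (1/2)^3.219 ≈ 280.29 μCi.
In-111: 348 × (1/2)^(16.9/2.8) = 348 × (1/2)^6.0357 ≈ 5.3045 μCi.
Total = 280.29 + 5.3045 ≈ 285.6 μCi.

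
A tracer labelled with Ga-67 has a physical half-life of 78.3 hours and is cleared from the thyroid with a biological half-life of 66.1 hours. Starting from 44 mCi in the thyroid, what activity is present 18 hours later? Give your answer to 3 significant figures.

31.1 mCi

1/t_eff = 1/t_phys + 1/t_biol = 1/78.3 + 1/66.1 = 0.0279 per hour.
t_eff = 78.3 × 66.1 / (78.3 + 66.1) ≈ 35.842 hours.
Remaining = 44 × (1/2)^(18/35.842) = 44 × (1/2)^0.5022 ≈ 31.065 mCi.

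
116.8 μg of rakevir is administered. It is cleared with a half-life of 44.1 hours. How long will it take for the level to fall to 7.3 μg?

7.3/116.8 = 1/16, so 4 half-lives have elapsed.
t = 4 × 44.1 = 176.4 hours.

176.4 hours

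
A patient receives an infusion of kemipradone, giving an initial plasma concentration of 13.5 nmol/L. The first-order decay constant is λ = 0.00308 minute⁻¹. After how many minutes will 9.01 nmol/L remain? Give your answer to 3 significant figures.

131 minutes

t½ = ln 2 / λ = 0.69315 / 0.00308 ≈ 225.05 minutes.
Fraction remaining = 9.01/13.5 ≈ 0.66741.
n = log₂(13.5/9.01) = ln(1.4983)/ln 2 ≈ 0.58336 half-lives.
t = n × t½ = 0.58336 × 225.05 ≈ 131.28 minutes.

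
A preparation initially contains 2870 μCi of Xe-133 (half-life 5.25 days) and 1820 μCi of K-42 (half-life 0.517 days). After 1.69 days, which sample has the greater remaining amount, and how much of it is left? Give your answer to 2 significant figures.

Xe-133: 2870 × (1/2)^0.3219 ≈ 2296 μCi.
K-42: 1820 × (1/2)^3.2689 ≈ 188.82 μCi.
Xe-133 has more remaining, at ≈ 2296 μCi.

Xe-133, 2300 μCi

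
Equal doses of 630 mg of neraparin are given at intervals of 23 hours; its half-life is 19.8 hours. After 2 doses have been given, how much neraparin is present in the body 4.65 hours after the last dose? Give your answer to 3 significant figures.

The 2 doses were given 27.65, 4.65 hours ago.
Total = 630·(1/2)^(27.65/19.8) + 630·(1/2)^(4.65/19.8)
      = 239.31 + 535.36 ≈ 774.67 mg.

775 mg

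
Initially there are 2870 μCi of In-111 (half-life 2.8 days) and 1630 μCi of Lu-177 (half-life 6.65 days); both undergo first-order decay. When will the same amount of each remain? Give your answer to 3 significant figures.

Set 2870·(1/2)^(t/2.8) = 1630·(1/2)^(t/6.65).
Taking log₂: log₂(2870/1630) = t·(1/2.8 − 1/6.65).
log₂(1.7607) = 0.81618; 1/2.8 − 1/6.65 = 0.20677.
t = 0.81618 / 0.20677 ≈ 3.9473 days.

3.95 days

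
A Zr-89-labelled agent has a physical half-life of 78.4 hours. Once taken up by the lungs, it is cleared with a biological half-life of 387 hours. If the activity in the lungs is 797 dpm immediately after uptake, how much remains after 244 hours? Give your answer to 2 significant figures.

60 dpm

1/t_eff = 1/t_phys + 1/t_biol = 1/78.4 + 1/387 = 0.015339 per hour.
t_eff = 78.4 × 387 / (78.4 + 387) ≈ 65.193 hours.
Remaining = 797 × (1/2)^(244/65.193) = 797 × (1/2)^3.7427 ≈ 59.536 dpm.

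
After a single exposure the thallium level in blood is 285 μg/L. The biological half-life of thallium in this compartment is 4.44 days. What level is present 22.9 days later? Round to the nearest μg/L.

Number of half-lives: n = 22.9/4.44 ≈ 5.1577.
Remaining = 285 × (1/2)^5.1577 = 285 × 0.028015 ≈ 7.9843 μg/L.

8 μg/L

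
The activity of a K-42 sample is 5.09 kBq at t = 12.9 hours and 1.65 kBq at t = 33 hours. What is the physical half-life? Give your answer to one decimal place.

12.4 hours

Over Δt = 33 − 12.9 = 20.1 hours, the level fell by a factor of 5.09/1.65 ≈ 3.0848.
n = log₂(3.0848) ≈ 1.6252 half-lives, so t½ = 20.1/1.6252 ≈ 12.368 hours.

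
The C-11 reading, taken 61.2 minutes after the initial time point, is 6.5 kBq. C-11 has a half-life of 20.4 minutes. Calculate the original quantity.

52 kBq

Number of half-lives elapsed: n = 61.2/20.4 ≈ 3.
A₀ = A × 2^n = 6.5 × 2^3 = 6.5 × 8 ≈ 52 kBq.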